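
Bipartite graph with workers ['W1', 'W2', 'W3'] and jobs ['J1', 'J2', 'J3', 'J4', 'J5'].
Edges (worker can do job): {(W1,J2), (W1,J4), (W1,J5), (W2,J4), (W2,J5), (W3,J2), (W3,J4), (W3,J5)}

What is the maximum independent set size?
Maximum independent set = 5

By König's theorem:
- Min vertex cover = Max matching = 3
- Max independent set = Total vertices - Min vertex cover
- Max independent set = 8 - 3 = 5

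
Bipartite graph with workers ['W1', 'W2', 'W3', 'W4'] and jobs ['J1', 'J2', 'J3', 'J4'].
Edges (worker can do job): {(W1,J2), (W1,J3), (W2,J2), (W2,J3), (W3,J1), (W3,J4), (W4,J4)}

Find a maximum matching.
Matching: {(W1,J2), (W2,J3), (W3,J1), (W4,J4)}

Maximum matching (size 4):
  W1 → J2
  W2 → J3
  W3 → J1
  W4 → J4

Each worker is assigned to at most one job, and each job to at most one worker.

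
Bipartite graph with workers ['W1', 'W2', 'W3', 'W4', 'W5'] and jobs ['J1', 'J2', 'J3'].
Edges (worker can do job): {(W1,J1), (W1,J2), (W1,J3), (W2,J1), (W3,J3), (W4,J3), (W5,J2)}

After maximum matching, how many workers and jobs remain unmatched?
Unmatched: 2 workers, 0 jobs

Maximum matching size: 3
Workers: 5 total, 3 matched, 2 unmatched
Jobs: 3 total, 3 matched, 0 unmatched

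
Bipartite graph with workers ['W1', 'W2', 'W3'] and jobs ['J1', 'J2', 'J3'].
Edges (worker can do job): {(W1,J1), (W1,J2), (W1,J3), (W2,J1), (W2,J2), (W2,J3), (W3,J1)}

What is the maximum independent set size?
Maximum independent set = 3

By König's theorem:
- Min vertex cover = Max matching = 3
- Max independent set = Total vertices - Min vertex cover
- Max independent set = 6 - 3 = 3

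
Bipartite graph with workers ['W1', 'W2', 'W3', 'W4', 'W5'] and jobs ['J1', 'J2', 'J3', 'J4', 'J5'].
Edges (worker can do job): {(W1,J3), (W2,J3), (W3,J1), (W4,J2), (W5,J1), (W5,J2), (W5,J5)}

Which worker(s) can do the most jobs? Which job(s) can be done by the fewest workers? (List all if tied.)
Most versatile: W5 (3 jobs); Least covered: J4 (0 workers)

Worker degrees (jobs they can do): W1:1, W2:1, W3:1, W4:1, W5:3
Job degrees (workers who can do it): J1:2, J2:2, J3:2, J4:0, J5:1

Maximum worker degree is 3, achieved by: W5
Minimum job degree is 0, achieved by: J4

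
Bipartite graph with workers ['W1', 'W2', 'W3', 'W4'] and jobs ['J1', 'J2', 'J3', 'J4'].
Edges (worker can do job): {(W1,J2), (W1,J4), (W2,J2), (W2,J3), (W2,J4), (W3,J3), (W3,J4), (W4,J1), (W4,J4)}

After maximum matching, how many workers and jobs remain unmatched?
Unmatched: 0 workers, 0 jobs

Maximum matching size: 4
Workers: 4 total, 4 matched, 0 unmatched
Jobs: 4 total, 4 matched, 0 unmatched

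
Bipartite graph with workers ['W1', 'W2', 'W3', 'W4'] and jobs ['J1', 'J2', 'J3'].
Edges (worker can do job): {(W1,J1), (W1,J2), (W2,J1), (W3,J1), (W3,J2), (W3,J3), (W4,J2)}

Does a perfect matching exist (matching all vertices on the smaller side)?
Yes, perfect matching exists (size 3)

Perfect matching: {(W1,J1), (W3,J3), (W4,J2)}
All 3 vertices on the smaller side are matched.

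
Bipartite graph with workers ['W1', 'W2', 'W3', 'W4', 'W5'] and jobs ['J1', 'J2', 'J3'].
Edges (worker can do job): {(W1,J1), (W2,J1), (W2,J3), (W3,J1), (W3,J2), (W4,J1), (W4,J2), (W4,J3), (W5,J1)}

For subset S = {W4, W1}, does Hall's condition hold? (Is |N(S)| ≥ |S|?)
Yes: |N(S)| = 3, |S| = 2

Subset S = {W4, W1}
Neighbors N(S) = {J1, J2, J3}

|N(S)| = 3, |S| = 2
Hall's condition: |N(S)| ≥ |S| is satisfied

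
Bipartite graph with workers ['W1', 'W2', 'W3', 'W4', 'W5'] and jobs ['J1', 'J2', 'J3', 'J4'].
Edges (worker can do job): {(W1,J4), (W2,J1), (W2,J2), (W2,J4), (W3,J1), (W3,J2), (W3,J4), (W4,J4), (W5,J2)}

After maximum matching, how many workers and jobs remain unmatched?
Unmatched: 2 workers, 1 jobs

Maximum matching size: 3
Workers: 5 total, 3 matched, 2 unmatched
Jobs: 4 total, 3 matched, 1 unmatched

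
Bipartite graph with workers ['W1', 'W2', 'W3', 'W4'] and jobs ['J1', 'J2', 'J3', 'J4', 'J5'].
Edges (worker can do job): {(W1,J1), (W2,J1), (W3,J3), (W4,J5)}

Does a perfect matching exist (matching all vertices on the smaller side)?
No, maximum matching has size 3 < 4

Maximum matching has size 3, need 4 for perfect matching.
Unmatched workers: ['W2']
Unmatched jobs: ['J2', 'J4']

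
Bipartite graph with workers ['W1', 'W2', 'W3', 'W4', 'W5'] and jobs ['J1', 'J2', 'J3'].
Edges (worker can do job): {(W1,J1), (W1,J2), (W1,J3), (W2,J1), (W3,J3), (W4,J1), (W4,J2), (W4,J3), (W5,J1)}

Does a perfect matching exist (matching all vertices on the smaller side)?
Yes, perfect matching exists (size 3)

Perfect matching: {(W3,J3), (W4,J2), (W5,J1)}
All 3 vertices on the smaller side are matched.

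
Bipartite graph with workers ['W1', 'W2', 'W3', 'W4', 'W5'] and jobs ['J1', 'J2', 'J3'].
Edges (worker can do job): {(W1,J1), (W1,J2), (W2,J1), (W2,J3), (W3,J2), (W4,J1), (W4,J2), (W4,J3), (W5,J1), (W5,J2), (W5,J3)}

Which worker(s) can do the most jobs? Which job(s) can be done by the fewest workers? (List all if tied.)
Most versatile: W4, W5 (3 jobs); Least covered: J3 (3 workers)

Worker degrees (jobs they can do): W1:2, W2:2, W3:1, W4:3, W5:3
Job degrees (workers who can do it): J1:4, J2:4, J3:3

Maximum worker degree is 3, achieved by: W4, W5
Minimum job degree is 3, achieved by: J3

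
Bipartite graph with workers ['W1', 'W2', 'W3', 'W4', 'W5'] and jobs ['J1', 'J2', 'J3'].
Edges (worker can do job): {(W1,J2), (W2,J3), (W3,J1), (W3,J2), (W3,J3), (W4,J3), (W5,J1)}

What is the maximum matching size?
Maximum matching size = 3

Maximum matching: {(W1,J2), (W3,J1), (W4,J3)}
Size: 3

This assigns 3 workers to 3 distinct jobs.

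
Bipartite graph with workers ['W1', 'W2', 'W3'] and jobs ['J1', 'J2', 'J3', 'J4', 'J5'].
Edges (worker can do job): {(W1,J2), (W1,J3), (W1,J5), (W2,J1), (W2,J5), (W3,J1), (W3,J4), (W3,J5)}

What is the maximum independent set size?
Maximum independent set = 5

By König's theorem:
- Min vertex cover = Max matching = 3
- Max independent set = Total vertices - Min vertex cover
- Max independent set = 8 - 3 = 5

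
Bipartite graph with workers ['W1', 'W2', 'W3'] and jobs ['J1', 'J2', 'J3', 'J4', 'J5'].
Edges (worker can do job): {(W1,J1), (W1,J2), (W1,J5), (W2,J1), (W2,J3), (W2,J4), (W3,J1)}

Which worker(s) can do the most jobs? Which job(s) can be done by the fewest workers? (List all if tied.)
Most versatile: W1, W2 (3 jobs); Least covered: J2, J3, J4, J5 (1 workers)

Worker degrees (jobs they can do): W1:3, W2:3, W3:1
Job degrees (workers who can do it): J1:3, J2:1, J3:1, J4:1, J5:1

Maximum worker degree is 3, achieved by: W1, W2
Minimum job degree is 1, achieved by: J2, J3, J4, J5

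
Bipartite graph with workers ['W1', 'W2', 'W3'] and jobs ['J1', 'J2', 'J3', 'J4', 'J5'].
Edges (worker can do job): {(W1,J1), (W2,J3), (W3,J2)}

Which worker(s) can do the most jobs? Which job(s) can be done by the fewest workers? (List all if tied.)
Most versatile: W1, W2, W3 (1 jobs); Least covered: J4, J5 (0 workers)

Worker degrees (jobs they can do): W1:1, W2:1, W3:1
Job degrees (workers who can do it): J1:1, J2:1, J3:1, J4:0, J5:0

Maximum worker degree is 1, achieved by: W1, W2, W3
Minimum job degree is 0, achieved by: J4, J5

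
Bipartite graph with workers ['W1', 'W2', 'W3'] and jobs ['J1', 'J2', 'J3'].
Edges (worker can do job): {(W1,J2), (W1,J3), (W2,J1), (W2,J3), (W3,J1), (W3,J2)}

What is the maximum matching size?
Maximum matching size = 3

Maximum matching: {(W1,J2), (W2,J3), (W3,J1)}
Size: 3

This assigns 3 workers to 3 distinct jobs.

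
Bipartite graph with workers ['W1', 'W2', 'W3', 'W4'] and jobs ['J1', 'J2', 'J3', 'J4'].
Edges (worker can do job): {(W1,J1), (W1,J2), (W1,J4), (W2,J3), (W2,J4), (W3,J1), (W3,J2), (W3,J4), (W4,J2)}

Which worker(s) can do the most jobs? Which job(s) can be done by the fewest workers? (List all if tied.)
Most versatile: W1, W3 (3 jobs); Least covered: J3 (1 workers)

Worker degrees (jobs they can do): W1:3, W2:2, W3:3, W4:1
Job degrees (workers who can do it): J1:2, J2:3, J3:1, J4:3

Maximum worker degree is 3, achieved by: W1, W3
Minimum job degree is 1, achieved by: J3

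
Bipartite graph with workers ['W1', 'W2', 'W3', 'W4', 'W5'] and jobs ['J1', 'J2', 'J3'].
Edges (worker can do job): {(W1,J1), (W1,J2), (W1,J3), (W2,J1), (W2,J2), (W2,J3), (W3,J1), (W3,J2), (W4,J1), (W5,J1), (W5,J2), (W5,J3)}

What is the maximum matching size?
Maximum matching size = 3

Maximum matching: {(W1,J3), (W3,J2), (W5,J1)}
Size: 3

This assigns 3 workers to 3 distinct jobs.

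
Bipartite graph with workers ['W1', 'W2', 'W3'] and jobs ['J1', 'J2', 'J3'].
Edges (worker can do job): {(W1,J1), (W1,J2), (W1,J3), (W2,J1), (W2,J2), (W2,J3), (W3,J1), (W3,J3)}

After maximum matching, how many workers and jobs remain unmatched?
Unmatched: 0 workers, 0 jobs

Maximum matching size: 3
Workers: 3 total, 3 matched, 0 unmatched
Jobs: 3 total, 3 matched, 0 unmatched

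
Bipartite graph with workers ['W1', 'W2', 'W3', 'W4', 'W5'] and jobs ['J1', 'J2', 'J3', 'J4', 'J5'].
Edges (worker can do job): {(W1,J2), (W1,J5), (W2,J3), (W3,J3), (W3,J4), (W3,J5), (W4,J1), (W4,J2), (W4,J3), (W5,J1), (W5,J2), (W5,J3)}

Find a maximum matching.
Matching: {(W1,J5), (W2,J3), (W3,J4), (W4,J1), (W5,J2)}

Maximum matching (size 5):
  W1 → J5
  W2 → J3
  W3 → J4
  W4 → J1
  W5 → J2

Each worker is assigned to at most one job, and each job to at most one worker.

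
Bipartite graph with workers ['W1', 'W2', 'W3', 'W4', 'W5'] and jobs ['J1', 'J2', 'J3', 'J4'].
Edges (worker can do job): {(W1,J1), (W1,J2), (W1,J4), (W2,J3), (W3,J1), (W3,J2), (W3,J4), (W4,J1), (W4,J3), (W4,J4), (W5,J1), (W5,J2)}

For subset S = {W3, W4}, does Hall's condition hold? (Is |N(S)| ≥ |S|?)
Yes: |N(S)| = 4, |S| = 2

Subset S = {W3, W4}
Neighbors N(S) = {J1, J2, J3, J4}

|N(S)| = 4, |S| = 2
Hall's condition: |N(S)| ≥ |S| is satisfied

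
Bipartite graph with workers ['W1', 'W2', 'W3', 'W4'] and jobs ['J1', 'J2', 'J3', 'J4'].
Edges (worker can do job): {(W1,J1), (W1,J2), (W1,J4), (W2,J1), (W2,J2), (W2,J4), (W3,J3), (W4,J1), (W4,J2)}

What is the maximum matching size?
Maximum matching size = 4

Maximum matching: {(W1,J4), (W2,J2), (W3,J3), (W4,J1)}
Size: 4

This assigns 4 workers to 4 distinct jobs.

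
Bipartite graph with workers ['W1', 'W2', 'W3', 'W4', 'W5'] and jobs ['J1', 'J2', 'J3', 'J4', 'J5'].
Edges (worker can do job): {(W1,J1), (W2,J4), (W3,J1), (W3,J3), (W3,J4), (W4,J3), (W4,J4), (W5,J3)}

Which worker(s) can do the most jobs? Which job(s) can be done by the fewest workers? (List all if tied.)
Most versatile: W3 (3 jobs); Least covered: J2, J5 (0 workers)

Worker degrees (jobs they can do): W1:1, W2:1, W3:3, W4:2, W5:1
Job degrees (workers who can do it): J1:2, J2:0, J3:3, J4:3, J5:0

Maximum worker degree is 3, achieved by: W3
Minimum job degree is 0, achieved by: J2, J5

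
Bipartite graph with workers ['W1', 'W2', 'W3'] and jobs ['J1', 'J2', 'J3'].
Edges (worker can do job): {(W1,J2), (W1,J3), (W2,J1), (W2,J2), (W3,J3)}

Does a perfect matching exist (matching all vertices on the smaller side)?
Yes, perfect matching exists (size 3)

Perfect matching: {(W1,J2), (W2,J1), (W3,J3)}
All 3 vertices on the smaller side are matched.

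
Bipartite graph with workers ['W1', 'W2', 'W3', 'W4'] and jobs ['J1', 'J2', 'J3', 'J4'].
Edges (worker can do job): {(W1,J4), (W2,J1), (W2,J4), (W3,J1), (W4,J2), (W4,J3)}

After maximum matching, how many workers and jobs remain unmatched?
Unmatched: 1 workers, 1 jobs

Maximum matching size: 3
Workers: 4 total, 3 matched, 1 unmatched
Jobs: 4 total, 3 matched, 1 unmatched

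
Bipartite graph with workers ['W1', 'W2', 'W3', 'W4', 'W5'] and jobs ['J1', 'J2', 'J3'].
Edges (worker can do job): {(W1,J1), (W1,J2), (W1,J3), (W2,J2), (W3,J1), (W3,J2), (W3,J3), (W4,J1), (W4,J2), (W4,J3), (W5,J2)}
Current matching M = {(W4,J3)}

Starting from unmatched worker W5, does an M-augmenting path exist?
Yes: W5 → J2

An M-augmenting path alternates non-matching / matching edges, starting and ending at unmatched vertices.
Path: W5 → J2
(J2 is unmatched in M, so the path is augmenting.)
Flipping edges along this path would increase |M| from 1 to 2.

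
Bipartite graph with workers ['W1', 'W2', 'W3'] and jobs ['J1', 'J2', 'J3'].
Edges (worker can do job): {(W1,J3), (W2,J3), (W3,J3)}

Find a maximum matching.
Matching: {(W3,J3)}

Maximum matching (size 1):
  W3 → J3

Each worker is assigned to at most one job, and each job to at most one worker.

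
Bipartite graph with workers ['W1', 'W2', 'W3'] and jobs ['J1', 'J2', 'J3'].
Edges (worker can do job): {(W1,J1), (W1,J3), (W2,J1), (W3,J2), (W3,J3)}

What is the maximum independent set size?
Maximum independent set = 3

By König's theorem:
- Min vertex cover = Max matching = 3
- Max independent set = Total vertices - Min vertex cover
- Max independent set = 6 - 3 = 3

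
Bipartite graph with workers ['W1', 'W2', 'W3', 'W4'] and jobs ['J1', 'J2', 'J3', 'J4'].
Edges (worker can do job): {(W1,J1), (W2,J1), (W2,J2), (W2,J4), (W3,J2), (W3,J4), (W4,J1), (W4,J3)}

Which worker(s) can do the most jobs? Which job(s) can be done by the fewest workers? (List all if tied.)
Most versatile: W2 (3 jobs); Least covered: J3 (1 workers)

Worker degrees (jobs they can do): W1:1, W2:3, W3:2, W4:2
Job degrees (workers who can do it): J1:3, J2:2, J3:1, J4:2

Maximum worker degree is 3, achieved by: W2
Minimum job degree is 1, achieved by: J3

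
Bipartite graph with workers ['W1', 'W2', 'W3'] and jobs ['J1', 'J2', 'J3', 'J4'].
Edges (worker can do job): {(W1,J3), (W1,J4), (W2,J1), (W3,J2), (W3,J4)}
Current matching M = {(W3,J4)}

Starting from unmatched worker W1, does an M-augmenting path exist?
Yes: W1 → J4 → W3 → J2

An M-augmenting path alternates non-matching / matching edges, starting and ending at unmatched vertices.
Path: W1 → J4 → W3 → J2
(J2 is unmatched in M, so the path is augmenting.)
Flipping edges along this path would increase |M| from 1 to 2.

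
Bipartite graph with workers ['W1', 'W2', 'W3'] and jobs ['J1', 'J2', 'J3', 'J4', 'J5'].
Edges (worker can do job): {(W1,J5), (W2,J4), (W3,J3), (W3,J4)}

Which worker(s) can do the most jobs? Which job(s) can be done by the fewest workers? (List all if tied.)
Most versatile: W3 (2 jobs); Least covered: J1, J2 (0 workers)

Worker degrees (jobs they can do): W1:1, W2:1, W3:2
Job degrees (workers who can do it): J1:0, J2:0, J3:1, J4:2, J5:1

Maximum worker degree is 2, achieved by: W3
Minimum job degree is 0, achieved by: J1, J2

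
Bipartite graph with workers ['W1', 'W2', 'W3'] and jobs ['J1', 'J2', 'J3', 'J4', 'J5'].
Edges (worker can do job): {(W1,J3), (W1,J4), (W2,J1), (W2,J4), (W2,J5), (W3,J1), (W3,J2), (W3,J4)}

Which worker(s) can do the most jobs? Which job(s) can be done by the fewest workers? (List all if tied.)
Most versatile: W2, W3 (3 jobs); Least covered: J2, J3, J5 (1 workers)

Worker degrees (jobs they can do): W1:2, W2:3, W3:3
Job degrees (workers who can do it): J1:2, J2:1, J3:1, J4:3, J5:1

Maximum worker degree is 3, achieved by: W2, W3
Minimum job degree is 1, achieved by: J2, J3, J5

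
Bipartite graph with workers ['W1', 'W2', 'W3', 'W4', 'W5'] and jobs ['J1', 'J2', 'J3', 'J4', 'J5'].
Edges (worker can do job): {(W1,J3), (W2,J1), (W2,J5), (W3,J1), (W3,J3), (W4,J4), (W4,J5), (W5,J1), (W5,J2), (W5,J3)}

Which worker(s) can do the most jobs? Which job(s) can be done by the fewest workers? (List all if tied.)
Most versatile: W5 (3 jobs); Least covered: J2, J4 (1 workers)

Worker degrees (jobs they can do): W1:1, W2:2, W3:2, W4:2, W5:3
Job degrees (workers who can do it): J1:3, J2:1, J3:3, J4:1, J5:2

Maximum worker degree is 3, achieved by: W5
Minimum job degree is 1, achieved by: J2, J4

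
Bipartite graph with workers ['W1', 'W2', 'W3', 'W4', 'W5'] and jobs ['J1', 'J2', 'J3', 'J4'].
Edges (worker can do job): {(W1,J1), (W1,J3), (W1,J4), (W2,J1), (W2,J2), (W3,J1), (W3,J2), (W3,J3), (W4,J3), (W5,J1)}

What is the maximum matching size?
Maximum matching size = 4

Maximum matching: {(W1,J4), (W3,J2), (W4,J3), (W5,J1)}
Size: 4

This assigns 4 workers to 4 distinct jobs.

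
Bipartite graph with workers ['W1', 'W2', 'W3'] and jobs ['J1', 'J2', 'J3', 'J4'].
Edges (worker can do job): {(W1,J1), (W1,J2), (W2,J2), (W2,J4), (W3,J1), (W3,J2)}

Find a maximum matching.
Matching: {(W1,J1), (W2,J4), (W3,J2)}

Maximum matching (size 3):
  W1 → J1
  W2 → J4
  W3 → J2

Each worker is assigned to at most one job, and each job to at most one worker.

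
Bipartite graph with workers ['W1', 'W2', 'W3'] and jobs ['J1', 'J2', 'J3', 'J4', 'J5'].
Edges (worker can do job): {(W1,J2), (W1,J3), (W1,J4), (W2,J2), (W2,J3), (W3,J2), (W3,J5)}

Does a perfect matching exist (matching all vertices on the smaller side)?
Yes, perfect matching exists (size 3)

Perfect matching: {(W1,J2), (W2,J3), (W3,J5)}
All 3 vertices on the smaller side are matched.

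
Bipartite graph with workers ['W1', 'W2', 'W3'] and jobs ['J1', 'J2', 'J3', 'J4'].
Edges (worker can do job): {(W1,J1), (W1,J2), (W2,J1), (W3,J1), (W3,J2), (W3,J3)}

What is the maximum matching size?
Maximum matching size = 3

Maximum matching: {(W1,J2), (W2,J1), (W3,J3)}
Size: 3

This assigns 3 workers to 3 distinct jobs.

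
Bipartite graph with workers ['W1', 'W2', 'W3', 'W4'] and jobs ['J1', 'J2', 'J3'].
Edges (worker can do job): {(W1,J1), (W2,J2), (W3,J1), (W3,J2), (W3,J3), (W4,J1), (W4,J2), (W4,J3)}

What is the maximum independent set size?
Maximum independent set = 4

By König's theorem:
- Min vertex cover = Max matching = 3
- Max independent set = Total vertices - Min vertex cover
- Max independent set = 7 - 3 = 4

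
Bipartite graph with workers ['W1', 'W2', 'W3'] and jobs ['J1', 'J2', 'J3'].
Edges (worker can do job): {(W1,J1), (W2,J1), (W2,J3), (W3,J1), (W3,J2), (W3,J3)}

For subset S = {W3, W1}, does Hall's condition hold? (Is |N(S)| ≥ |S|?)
Yes: |N(S)| = 3, |S| = 2

Subset S = {W3, W1}
Neighbors N(S) = {J1, J2, J3}

|N(S)| = 3, |S| = 2
Hall's condition: |N(S)| ≥ |S| is satisfied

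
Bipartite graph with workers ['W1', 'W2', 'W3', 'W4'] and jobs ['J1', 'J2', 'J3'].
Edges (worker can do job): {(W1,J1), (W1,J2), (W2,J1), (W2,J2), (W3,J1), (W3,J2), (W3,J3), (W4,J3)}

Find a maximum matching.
Matching: {(W1,J2), (W3,J1), (W4,J3)}

Maximum matching (size 3):
  W1 → J2
  W3 → J1
  W4 → J3

Each worker is assigned to at most one job, and each job to at most one worker.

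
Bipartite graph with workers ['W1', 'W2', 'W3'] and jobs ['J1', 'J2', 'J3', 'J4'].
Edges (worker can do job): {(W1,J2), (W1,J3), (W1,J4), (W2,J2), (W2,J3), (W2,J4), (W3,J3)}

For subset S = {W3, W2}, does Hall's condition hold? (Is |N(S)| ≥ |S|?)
Yes: |N(S)| = 3, |S| = 2

Subset S = {W3, W2}
Neighbors N(S) = {J2, J3, J4}

|N(S)| = 3, |S| = 2
Hall's condition: |N(S)| ≥ |S| is satisfied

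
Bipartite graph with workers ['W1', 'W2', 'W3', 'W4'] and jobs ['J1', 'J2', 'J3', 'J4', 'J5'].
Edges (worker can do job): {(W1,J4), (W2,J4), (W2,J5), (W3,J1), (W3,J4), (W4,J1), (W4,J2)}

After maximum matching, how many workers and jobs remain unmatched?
Unmatched: 0 workers, 1 jobs

Maximum matching size: 4
Workers: 4 total, 4 matched, 0 unmatched
Jobs: 5 total, 4 matched, 1 unmatched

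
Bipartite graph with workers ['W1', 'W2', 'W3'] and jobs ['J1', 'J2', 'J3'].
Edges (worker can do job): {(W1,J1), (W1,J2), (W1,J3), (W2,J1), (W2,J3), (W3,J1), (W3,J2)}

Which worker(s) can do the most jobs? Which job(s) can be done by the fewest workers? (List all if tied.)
Most versatile: W1 (3 jobs); Least covered: J2, J3 (2 workers)

Worker degrees (jobs they can do): W1:3, W2:2, W3:2
Job degrees (workers who can do it): J1:3, J2:2, J3:2

Maximum worker degree is 3, achieved by: W1
Minimum job degree is 2, achieved by: J2, J3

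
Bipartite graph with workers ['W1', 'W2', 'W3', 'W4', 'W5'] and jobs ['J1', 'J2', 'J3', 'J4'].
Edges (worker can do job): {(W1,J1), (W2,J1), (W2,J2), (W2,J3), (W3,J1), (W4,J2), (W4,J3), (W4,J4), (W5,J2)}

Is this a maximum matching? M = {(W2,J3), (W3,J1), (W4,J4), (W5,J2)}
Yes, size 4 is maximum

Proposed matching has size 4.
Maximum matching size for this graph: 4.

This is a maximum matching.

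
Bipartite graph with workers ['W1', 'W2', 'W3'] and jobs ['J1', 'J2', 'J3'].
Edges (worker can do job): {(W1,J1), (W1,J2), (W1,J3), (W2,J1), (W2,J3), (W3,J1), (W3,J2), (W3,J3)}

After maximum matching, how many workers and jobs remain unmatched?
Unmatched: 0 workers, 0 jobs

Maximum matching size: 3
Workers: 3 total, 3 matched, 0 unmatched
Jobs: 3 total, 3 matched, 0 unmatched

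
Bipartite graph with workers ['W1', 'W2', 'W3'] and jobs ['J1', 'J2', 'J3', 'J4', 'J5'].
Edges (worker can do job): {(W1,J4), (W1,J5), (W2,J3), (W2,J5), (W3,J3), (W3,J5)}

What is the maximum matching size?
Maximum matching size = 3

Maximum matching: {(W1,J4), (W2,J3), (W3,J5)}
Size: 3

This assigns 3 workers to 3 distinct jobs.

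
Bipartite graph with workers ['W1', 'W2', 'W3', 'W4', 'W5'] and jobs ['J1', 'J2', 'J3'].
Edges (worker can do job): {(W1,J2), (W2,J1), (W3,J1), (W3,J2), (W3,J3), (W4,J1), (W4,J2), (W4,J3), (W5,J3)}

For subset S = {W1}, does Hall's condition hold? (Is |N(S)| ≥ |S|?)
Yes: |N(S)| = 1, |S| = 1

Subset S = {W1}
Neighbors N(S) = {J2}

|N(S)| = 1, |S| = 1
Hall's condition: |N(S)| ≥ |S| is satisfied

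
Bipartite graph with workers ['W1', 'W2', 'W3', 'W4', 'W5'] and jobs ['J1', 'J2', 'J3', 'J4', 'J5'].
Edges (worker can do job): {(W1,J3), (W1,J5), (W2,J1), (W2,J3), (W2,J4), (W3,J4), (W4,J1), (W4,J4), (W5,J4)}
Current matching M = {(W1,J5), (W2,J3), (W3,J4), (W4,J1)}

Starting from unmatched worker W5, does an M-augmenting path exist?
No augmenting path from W5

Alternating search from W5 reaches jobs: {J4}.
Every reachable job is already matched in M, and following those matched edges back to workers exposes no further unvisited jobs.
No M-augmenting path from W5 exists.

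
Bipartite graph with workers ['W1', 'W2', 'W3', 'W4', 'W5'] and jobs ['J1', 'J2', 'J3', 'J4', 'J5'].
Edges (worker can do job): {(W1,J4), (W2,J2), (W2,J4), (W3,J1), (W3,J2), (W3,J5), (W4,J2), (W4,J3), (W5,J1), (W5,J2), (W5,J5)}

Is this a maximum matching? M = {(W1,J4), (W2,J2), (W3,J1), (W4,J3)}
No, size 4 is not maximum

Proposed matching has size 4.
Maximum matching size for this graph: 5.

This is NOT maximum - can be improved to size 5.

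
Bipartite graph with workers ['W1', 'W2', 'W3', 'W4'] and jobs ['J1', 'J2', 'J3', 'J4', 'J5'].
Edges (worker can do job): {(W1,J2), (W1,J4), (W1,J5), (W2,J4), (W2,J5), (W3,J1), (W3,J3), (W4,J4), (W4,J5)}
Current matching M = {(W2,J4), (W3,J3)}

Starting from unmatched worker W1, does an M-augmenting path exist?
Yes: W1 → J5

An M-augmenting path alternates non-matching / matching edges, starting and ending at unmatched vertices.
Path: W1 → J5
(J5 is unmatched in M, so the path is augmenting.)
Flipping edges along this path would increase |M| from 2 to 3.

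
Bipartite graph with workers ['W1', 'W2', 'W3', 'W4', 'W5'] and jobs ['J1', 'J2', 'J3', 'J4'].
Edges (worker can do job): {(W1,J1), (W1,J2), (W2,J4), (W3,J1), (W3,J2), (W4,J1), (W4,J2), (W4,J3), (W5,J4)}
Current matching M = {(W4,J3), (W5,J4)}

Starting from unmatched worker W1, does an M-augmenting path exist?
Yes: W1 → J1

An M-augmenting path alternates non-matching / matching edges, starting and ending at unmatched vertices.
Path: W1 → J1
(J1 is unmatched in M, so the path is augmenting.)
Flipping edges along this path would increase |M| from 2 to 3.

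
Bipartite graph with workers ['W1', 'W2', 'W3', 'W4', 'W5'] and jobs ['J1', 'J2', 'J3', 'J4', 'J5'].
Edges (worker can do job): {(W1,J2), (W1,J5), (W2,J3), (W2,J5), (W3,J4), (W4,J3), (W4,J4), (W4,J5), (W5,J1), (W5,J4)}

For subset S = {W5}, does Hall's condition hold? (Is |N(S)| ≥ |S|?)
Yes: |N(S)| = 2, |S| = 1

Subset S = {W5}
Neighbors N(S) = {J1, J4}

|N(S)| = 2, |S| = 1
Hall's condition: |N(S)| ≥ |S| is satisfied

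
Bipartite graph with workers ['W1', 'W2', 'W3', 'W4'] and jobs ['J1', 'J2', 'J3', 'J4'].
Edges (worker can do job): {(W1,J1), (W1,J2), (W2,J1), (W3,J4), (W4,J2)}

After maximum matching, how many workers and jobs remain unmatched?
Unmatched: 1 workers, 1 jobs

Maximum matching size: 3
Workers: 4 total, 3 matched, 1 unmatched
Jobs: 4 total, 3 matched, 1 unmatched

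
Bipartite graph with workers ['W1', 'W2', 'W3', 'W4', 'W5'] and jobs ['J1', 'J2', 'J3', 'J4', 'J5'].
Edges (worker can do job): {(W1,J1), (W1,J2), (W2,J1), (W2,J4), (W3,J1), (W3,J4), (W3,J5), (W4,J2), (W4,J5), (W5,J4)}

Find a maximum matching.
Matching: {(W1,J2), (W3,J1), (W4,J5), (W5,J4)}

Maximum matching (size 4):
  W1 → J2
  W3 → J1
  W4 → J5
  W5 → J4

Each worker is assigned to at most one job, and each job to at most one worker.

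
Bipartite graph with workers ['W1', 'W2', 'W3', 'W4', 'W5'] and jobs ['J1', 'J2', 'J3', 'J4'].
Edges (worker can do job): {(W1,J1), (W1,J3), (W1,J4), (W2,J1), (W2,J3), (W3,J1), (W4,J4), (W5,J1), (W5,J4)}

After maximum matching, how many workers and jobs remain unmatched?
Unmatched: 2 workers, 1 jobs

Maximum matching size: 3
Workers: 5 total, 3 matched, 2 unmatched
Jobs: 4 total, 3 matched, 1 unmatched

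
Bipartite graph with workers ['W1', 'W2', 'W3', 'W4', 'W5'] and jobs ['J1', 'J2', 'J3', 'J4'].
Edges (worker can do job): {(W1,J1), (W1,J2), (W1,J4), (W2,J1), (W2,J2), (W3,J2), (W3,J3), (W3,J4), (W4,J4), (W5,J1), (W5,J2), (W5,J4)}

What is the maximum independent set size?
Maximum independent set = 5

By König's theorem:
- Min vertex cover = Max matching = 4
- Max independent set = Total vertices - Min vertex cover
- Max independent set = 9 - 4 = 5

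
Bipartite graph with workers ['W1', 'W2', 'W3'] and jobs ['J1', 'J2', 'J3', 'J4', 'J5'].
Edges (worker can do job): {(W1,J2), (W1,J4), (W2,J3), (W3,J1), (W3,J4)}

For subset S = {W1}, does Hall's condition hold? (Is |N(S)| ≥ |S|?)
Yes: |N(S)| = 2, |S| = 1

Subset S = {W1}
Neighbors N(S) = {J2, J4}

|N(S)| = 2, |S| = 1
Hall's condition: |N(S)| ≥ |S| is satisfied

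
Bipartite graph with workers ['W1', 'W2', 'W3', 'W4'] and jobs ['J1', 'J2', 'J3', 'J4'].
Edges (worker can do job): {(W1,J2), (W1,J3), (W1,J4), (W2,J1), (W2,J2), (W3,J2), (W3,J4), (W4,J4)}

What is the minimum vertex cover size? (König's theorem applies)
Minimum vertex cover size = 4

By König's theorem: in bipartite graphs,
min vertex cover = max matching = 4

Maximum matching has size 4, so minimum vertex cover also has size 4.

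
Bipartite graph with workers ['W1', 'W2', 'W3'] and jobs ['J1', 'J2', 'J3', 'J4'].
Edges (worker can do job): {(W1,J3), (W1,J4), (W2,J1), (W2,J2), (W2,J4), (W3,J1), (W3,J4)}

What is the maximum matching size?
Maximum matching size = 3

Maximum matching: {(W1,J3), (W2,J2), (W3,J1)}
Size: 3

This assigns 3 workers to 3 distinct jobs.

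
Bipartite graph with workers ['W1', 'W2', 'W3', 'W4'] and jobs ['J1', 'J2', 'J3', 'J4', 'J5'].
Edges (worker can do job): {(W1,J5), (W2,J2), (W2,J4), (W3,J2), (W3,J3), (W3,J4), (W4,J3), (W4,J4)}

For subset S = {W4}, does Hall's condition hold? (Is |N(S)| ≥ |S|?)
Yes: |N(S)| = 2, |S| = 1

Subset S = {W4}
Neighbors N(S) = {J3, J4}

|N(S)| = 2, |S| = 1
Hall's condition: |N(S)| ≥ |S| is satisfied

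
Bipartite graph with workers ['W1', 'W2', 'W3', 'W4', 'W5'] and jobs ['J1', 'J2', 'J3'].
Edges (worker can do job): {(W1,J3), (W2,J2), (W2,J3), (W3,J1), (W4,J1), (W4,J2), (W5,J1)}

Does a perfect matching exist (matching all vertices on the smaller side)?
Yes, perfect matching exists (size 3)

Perfect matching: {(W1,J3), (W3,J1), (W4,J2)}
All 3 vertices on the smaller side are matched.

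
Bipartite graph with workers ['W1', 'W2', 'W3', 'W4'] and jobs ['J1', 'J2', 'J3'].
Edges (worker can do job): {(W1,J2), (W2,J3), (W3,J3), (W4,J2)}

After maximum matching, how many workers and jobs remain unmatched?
Unmatched: 2 workers, 1 jobs

Maximum matching size: 2
Workers: 4 total, 2 matched, 2 unmatched
Jobs: 3 total, 2 matched, 1 unmatched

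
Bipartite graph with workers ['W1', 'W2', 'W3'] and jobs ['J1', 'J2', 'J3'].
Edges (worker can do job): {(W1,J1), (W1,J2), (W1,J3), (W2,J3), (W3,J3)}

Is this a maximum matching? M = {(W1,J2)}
No, size 1 is not maximum

Proposed matching has size 1.
Maximum matching size for this graph: 2.

This is NOT maximum - can be improved to size 2.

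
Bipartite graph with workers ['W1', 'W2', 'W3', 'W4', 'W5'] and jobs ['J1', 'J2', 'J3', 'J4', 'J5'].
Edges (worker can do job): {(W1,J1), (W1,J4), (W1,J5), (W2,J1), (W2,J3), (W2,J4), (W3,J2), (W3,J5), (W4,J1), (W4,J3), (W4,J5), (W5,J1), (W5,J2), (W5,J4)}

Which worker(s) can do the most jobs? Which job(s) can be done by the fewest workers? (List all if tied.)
Most versatile: W1, W2, W4, W5 (3 jobs); Least covered: J2, J3 (2 workers)

Worker degrees (jobs they can do): W1:3, W2:3, W3:2, W4:3, W5:3
Job degrees (workers who can do it): J1:4, J2:2, J3:2, J4:3, J5:3

Maximum worker degree is 3, achieved by: W1, W2, W4, W5
Minimum job degree is 2, achieved by: J2, J3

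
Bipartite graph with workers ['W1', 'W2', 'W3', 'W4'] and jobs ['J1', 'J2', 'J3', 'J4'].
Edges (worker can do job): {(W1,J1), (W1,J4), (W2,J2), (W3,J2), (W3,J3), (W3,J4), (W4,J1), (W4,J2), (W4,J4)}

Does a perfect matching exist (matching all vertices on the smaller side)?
Yes, perfect matching exists (size 4)

Perfect matching: {(W1,J4), (W2,J2), (W3,J3), (W4,J1)}
All 4 vertices on the smaller side are matched.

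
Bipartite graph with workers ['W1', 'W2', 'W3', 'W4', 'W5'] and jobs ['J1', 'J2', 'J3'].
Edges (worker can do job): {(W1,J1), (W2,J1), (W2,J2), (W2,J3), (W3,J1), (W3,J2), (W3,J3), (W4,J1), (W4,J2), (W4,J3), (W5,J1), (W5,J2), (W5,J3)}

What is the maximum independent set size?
Maximum independent set = 5

By König's theorem:
- Min vertex cover = Max matching = 3
- Max independent set = Total vertices - Min vertex cover
- Max independent set = 8 - 3 = 5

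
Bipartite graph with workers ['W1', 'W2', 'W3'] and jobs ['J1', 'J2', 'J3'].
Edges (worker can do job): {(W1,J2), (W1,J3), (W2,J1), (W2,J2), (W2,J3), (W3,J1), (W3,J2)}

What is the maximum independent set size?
Maximum independent set = 3

By König's theorem:
- Min vertex cover = Max matching = 3
- Max independent set = Total vertices - Min vertex cover
- Max independent set = 6 - 3 = 3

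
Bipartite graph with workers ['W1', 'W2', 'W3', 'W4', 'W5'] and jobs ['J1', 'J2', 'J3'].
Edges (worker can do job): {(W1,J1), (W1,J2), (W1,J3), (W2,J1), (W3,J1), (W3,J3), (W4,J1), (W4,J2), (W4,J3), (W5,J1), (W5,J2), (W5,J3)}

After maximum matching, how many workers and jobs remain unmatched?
Unmatched: 2 workers, 0 jobs

Maximum matching size: 3
Workers: 5 total, 3 matched, 2 unmatched
Jobs: 3 total, 3 matched, 0 unmatched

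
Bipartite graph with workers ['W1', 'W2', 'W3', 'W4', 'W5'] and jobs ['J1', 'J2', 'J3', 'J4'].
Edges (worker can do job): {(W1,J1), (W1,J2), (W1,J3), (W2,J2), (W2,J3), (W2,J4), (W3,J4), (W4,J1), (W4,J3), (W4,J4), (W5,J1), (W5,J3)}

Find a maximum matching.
Matching: {(W1,J2), (W3,J4), (W4,J1), (W5,J3)}

Maximum matching (size 4):
  W1 → J2
  W3 → J4
  W4 → J1
  W5 → J3

Each worker is assigned to at most one job, and each job to at most one worker.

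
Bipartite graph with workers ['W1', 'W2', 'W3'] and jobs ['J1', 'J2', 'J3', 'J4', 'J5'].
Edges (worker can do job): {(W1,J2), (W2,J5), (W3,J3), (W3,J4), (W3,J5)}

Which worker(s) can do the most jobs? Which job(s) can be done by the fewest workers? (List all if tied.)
Most versatile: W3 (3 jobs); Least covered: J1 (0 workers)

Worker degrees (jobs they can do): W1:1, W2:1, W3:3
Job degrees (workers who can do it): J1:0, J2:1, J3:1, J4:1, J5:2

Maximum worker degree is 3, achieved by: W3
Minimum job degree is 0, achieved by: J1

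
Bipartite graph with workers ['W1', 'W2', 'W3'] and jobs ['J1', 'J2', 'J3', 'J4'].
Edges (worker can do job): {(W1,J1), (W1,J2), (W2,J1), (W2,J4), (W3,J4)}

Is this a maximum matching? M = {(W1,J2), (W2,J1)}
No, size 2 is not maximum

Proposed matching has size 2.
Maximum matching size for this graph: 3.

This is NOT maximum - can be improved to size 3.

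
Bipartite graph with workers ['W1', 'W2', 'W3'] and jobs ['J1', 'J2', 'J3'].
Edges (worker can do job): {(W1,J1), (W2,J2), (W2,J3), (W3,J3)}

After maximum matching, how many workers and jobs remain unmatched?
Unmatched: 0 workers, 0 jobs

Maximum matching size: 3
Workers: 3 total, 3 matched, 0 unmatched
Jobs: 3 total, 3 matched, 0 unmatched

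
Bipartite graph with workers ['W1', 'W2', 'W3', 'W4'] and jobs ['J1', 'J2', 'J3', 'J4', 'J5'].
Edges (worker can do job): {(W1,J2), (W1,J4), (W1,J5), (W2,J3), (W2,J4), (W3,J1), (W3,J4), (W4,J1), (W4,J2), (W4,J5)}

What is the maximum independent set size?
Maximum independent set = 5

By König's theorem:
- Min vertex cover = Max matching = 4
- Max independent set = Total vertices - Min vertex cover
- Max independent set = 9 - 4 = 5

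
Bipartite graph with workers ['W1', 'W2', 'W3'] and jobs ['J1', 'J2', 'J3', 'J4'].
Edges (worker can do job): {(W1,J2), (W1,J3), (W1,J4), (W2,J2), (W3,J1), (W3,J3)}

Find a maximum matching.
Matching: {(W1,J4), (W2,J2), (W3,J1)}

Maximum matching (size 3):
  W1 → J4
  W2 → J2
  W3 → J1

Each worker is assigned to at most one job, and each job to at most one worker.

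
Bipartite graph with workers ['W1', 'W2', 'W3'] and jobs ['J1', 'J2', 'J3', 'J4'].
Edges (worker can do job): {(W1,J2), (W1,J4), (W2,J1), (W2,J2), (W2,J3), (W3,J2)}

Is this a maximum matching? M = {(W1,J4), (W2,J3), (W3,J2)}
Yes, size 3 is maximum

Proposed matching has size 3.
Maximum matching size for this graph: 3.

This is a maximum matching.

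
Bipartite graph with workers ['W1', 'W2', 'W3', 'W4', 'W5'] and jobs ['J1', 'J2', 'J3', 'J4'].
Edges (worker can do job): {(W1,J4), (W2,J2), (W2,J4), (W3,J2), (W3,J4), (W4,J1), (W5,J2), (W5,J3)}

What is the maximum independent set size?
Maximum independent set = 5

By König's theorem:
- Min vertex cover = Max matching = 4
- Max independent set = Total vertices - Min vertex cover
- Max independent set = 9 - 4 = 5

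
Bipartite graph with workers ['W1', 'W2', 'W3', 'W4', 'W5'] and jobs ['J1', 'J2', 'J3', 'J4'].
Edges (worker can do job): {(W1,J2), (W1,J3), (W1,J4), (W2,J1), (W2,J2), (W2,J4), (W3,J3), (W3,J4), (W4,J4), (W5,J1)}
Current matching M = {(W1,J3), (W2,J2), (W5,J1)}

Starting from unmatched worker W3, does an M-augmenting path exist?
Yes: W3 → J4

An M-augmenting path alternates non-matching / matching edges, starting and ending at unmatched vertices.
Path: W3 → J4
(J4 is unmatched in M, so the path is augmenting.)
Flipping edges along this path would increase |M| from 3 to 4.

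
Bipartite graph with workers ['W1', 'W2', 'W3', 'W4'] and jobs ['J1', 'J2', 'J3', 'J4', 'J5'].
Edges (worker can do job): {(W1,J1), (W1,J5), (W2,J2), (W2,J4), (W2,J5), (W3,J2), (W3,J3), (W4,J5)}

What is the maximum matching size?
Maximum matching size = 4

Maximum matching: {(W1,J1), (W2,J2), (W3,J3), (W4,J5)}
Size: 4

This assigns 4 workers to 4 distinct jobs.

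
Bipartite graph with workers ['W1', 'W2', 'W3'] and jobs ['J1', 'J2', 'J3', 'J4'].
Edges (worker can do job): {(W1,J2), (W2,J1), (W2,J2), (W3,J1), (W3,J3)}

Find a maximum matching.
Matching: {(W1,J2), (W2,J1), (W3,J3)}

Maximum matching (size 3):
  W1 → J2
  W2 → J1
  W3 → J3

Each worker is assigned to at most one job, and each job to at most one worker.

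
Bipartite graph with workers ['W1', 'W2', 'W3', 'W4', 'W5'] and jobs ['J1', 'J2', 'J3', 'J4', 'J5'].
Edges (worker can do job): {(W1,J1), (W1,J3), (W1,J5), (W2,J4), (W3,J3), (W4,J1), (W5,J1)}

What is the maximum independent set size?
Maximum independent set = 6

By König's theorem:
- Min vertex cover = Max matching = 4
- Max independent set = Total vertices - Min vertex cover
- Max independent set = 10 - 4 = 6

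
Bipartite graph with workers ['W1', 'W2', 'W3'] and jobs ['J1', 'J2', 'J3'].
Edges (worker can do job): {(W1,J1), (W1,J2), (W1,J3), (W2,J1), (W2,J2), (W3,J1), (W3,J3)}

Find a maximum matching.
Matching: {(W1,J1), (W2,J2), (W3,J3)}

Maximum matching (size 3):
  W1 → J1
  W2 → J2
  W3 → J3

Each worker is assigned to at most one job, and each job to at most one worker.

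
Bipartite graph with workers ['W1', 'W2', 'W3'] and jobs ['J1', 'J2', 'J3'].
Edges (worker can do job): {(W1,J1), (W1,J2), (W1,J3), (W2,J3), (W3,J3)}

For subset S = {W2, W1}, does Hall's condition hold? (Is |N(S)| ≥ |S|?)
Yes: |N(S)| = 3, |S| = 2

Subset S = {W2, W1}
Neighbors N(S) = {J1, J2, J3}

|N(S)| = 3, |S| = 2
Hall's condition: |N(S)| ≥ |S| is satisfied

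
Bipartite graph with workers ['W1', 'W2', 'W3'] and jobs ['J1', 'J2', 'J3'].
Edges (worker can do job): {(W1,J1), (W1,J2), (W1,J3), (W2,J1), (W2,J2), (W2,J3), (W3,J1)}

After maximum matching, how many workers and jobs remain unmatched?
Unmatched: 0 workers, 0 jobs

Maximum matching size: 3
Workers: 3 total, 3 matched, 0 unmatched
Jobs: 3 total, 3 matched, 0 unmatched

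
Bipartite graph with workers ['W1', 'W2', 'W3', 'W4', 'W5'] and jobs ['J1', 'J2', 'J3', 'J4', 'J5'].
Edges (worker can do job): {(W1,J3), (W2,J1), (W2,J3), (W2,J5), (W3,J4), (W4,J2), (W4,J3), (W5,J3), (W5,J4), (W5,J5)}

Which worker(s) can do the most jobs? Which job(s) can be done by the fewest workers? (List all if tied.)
Most versatile: W2, W5 (3 jobs); Least covered: J1, J2 (1 workers)

Worker degrees (jobs they can do): W1:1, W2:3, W3:1, W4:2, W5:3
Job degrees (workers who can do it): J1:1, J2:1, J3:4, J4:2, J5:2

Maximum worker degree is 3, achieved by: W2, W5
Minimum job degree is 1, achieved by: J1, J2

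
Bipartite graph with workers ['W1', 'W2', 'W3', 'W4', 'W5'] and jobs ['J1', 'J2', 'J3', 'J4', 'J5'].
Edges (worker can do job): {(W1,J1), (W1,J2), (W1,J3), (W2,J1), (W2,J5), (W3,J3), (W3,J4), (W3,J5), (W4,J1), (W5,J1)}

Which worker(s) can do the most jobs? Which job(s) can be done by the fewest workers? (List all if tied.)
Most versatile: W1, W3 (3 jobs); Least covered: J2, J4 (1 workers)

Worker degrees (jobs they can do): W1:3, W2:2, W3:3, W4:1, W5:1
Job degrees (workers who can do it): J1:4, J2:1, J3:2, J4:1, J5:2

Maximum worker degree is 3, achieved by: W1, W3
Minimum job degree is 1, achieved by: J2, J4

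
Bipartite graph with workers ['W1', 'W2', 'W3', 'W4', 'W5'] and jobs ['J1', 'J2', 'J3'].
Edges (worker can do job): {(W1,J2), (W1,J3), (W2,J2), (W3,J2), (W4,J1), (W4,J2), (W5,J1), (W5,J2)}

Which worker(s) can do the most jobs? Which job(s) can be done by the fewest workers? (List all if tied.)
Most versatile: W1, W4, W5 (2 jobs); Least covered: J3 (1 workers)

Worker degrees (jobs they can do): W1:2, W2:1, W3:1, W4:2, W5:2
Job degrees (workers who can do it): J1:2, J2:5, J3:1

Maximum worker degree is 2, achieved by: W1, W4, W5
Minimum job degree is 1, achieved by: J3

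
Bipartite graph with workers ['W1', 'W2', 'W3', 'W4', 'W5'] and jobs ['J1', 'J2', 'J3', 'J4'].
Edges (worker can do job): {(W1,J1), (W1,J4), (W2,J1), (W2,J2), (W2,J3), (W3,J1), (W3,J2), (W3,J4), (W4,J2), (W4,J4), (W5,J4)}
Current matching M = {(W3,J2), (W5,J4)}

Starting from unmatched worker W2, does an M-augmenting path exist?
Yes: W2 → J1

An M-augmenting path alternates non-matching / matching edges, starting and ending at unmatched vertices.
Path: W2 → J1
(J1 is unmatched in M, so the path is augmenting.)
Flipping edges along this path would increase |M| from 2 to 3.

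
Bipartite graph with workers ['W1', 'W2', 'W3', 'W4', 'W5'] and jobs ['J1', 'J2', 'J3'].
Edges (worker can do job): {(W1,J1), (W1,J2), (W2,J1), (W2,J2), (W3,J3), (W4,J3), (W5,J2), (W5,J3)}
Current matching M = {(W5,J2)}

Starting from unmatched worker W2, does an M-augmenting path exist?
Yes: W2 → J1

An M-augmenting path alternates non-matching / matching edges, starting and ending at unmatched vertices.
Path: W2 → J1
(J1 is unmatched in M, so the path is augmenting.)
Flipping edges along this path would increase |M| from 1 to 2.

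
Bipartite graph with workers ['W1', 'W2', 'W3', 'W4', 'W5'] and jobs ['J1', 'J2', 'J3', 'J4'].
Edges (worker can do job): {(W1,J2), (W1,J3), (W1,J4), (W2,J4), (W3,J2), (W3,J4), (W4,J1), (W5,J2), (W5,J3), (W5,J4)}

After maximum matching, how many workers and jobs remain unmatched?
Unmatched: 1 workers, 0 jobs

Maximum matching size: 4
Workers: 5 total, 4 matched, 1 unmatched
Jobs: 4 total, 4 matched, 0 unmatched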